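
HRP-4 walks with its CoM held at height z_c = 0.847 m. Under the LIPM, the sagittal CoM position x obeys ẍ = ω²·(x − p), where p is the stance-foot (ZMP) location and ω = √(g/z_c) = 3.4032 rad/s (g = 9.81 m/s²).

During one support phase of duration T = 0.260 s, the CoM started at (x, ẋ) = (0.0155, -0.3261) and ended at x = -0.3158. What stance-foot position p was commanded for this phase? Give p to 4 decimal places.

ωT = 3.4032·0.260 = 0.884832; cosh(ωT) = 1.417680, sinh(ωT) = 1.004897
x(T) = p + (x₀−p)·cosh(ωT) + (ẋ₀/ω)·sinh(ωT) ⇒ p·(1 − cosh) = x(T) − x₀·cosh − (ẋ₀/ω)·sinh
numerator   = -0.3158 − (0.0155)·1.417680 − (-0.3261/3.4032)·1.004897 = -0.241483
denominator = 1 − 1.417680 = -0.417680
p = -0.241483 / -0.417680 = 0.5782

p = 0.5782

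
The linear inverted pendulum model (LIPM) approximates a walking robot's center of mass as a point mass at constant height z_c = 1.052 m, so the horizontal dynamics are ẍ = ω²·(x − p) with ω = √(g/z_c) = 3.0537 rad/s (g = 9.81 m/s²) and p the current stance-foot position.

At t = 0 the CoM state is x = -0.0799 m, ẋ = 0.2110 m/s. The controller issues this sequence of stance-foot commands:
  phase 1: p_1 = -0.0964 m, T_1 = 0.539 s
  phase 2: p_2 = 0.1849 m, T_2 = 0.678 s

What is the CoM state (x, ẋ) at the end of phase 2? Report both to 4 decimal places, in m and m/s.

phase 1: p=-0.0964, T=0.539, ωT=1.645944, cosh=2.689368, sinh=2.496537; start (x,ẋ)=(-0.079900, 0.211000) → end (x,ẋ)=(0.120477, 0.693247)
phase 2: p=0.1849, T=0.678, ωT=2.070409, cosh=4.027098, sinh=3.900964; start (x,ẋ)=(0.120477, 0.693247) → end (x,ẋ)=(0.811052, 2.024338)

x = 0.8111, ẋ = 2.0243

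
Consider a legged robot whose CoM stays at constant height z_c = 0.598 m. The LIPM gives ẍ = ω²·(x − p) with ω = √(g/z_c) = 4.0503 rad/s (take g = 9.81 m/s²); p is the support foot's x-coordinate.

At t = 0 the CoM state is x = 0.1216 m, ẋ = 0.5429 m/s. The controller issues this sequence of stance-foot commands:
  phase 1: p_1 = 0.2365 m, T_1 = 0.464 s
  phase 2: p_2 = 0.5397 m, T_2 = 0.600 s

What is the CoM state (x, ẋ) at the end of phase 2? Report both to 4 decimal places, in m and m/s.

phase 1: p=0.2365, T=0.464, ωT=1.879339, cosh=3.350933, sinh=3.198242; start (x,ẋ)=(0.121600, 0.542900) → end (x,ẋ)=(0.280168, 0.330825)
phase 2: p=0.5397, T=0.600, ωT=2.430180, cosh=5.724474, sinh=5.636453; start (x,ẋ)=(0.280168, 0.330825) → end (x,ẋ)=(-0.485601, -4.031130)

x = -0.4856, ẋ = -4.0311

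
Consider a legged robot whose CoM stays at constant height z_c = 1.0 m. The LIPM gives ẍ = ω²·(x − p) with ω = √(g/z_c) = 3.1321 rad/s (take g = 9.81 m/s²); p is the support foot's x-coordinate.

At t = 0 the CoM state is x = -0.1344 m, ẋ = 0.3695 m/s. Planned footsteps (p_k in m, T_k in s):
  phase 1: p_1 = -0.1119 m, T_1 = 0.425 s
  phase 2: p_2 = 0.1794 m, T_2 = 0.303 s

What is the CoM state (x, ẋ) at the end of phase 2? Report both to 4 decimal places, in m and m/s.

x = 0.2064, ẋ = 0.4827

phase 1: p=-0.1119, T=0.425, ωT=1.331142, cosh=2.024770, sinh=1.760595; start (x,ẋ)=(-0.134400, 0.369500) → end (x,ẋ)=(0.050244, 0.624080)
phase 2: p=0.1794, T=0.303, ωT=0.949026, cosh=1.485155, sinh=1.098038; start (x,ẋ)=(0.050244, 0.624080) → end (x,ẋ)=(0.206370, 0.482665)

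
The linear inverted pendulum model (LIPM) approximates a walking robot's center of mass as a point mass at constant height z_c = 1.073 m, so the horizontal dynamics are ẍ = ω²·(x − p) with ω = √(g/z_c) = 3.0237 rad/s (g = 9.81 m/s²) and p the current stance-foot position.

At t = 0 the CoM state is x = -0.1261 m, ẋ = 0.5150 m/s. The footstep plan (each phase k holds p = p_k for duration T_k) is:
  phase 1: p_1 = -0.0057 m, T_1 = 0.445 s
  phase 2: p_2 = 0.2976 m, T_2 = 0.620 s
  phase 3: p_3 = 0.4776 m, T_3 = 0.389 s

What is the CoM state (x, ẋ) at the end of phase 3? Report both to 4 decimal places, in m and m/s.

x = -1.0301, ẋ = -4.3368

phase 1: p=-0.0057, T=0.445, ωT=1.345546, cosh=2.050341, sinh=1.789944; start (x,ẋ)=(-0.126100, 0.515000) → end (x,ẋ)=(0.052304, 0.404290)
phase 2: p=0.2976, T=0.620, ωT=1.874694, cosh=3.336113, sinh=3.182711; start (x,ẋ)=(0.052304, 0.404290) → end (x,ẋ)=(-0.095183, -1.011862)
phase 3: p=0.4776, T=0.389, ωT=1.176219, cosh=1.775268, sinh=1.466825; start (x,ẋ)=(-0.095183, -1.011862) → end (x,ẋ)=(-1.030108, -4.336757)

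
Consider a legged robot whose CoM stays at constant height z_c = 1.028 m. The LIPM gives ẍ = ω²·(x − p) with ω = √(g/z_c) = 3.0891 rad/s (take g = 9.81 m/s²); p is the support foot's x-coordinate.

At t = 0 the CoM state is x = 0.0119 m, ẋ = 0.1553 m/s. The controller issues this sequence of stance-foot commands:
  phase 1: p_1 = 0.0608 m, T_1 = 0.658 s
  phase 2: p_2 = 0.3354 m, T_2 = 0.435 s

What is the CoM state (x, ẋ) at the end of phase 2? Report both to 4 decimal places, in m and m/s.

phase 1: p=0.0608, T=0.658, ωT=2.032628, cosh=3.882556, sinh=3.751565; start (x,ẋ)=(0.011900, 0.155300) → end (x,ẋ)=(0.059547, 0.036261)
phase 2: p=0.3354, T=0.435, ωT=1.343759, cosh=2.047144, sinh=1.786281; start (x,ẋ)=(0.059547, 0.036261) → end (x,ẋ)=(-0.208342, -1.447923)

x = -0.2083, ẋ = -1.4479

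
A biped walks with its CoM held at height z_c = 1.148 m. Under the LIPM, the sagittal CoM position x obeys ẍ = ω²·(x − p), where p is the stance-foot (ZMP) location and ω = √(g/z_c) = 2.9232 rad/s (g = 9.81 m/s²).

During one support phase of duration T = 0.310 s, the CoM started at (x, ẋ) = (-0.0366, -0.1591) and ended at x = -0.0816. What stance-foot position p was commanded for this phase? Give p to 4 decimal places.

p = -0.0624

ωT = 2.9232·0.310 = 0.906192; cosh(ωT) = 1.439470, sinh(ωT) = 1.035410
x(T) = p + (x₀−p)·cosh(ωT) + (ẋ₀/ω)·sinh(ωT) ⇒ p·(1 − cosh) = x(T) − x₀·cosh − (ẋ₀/ω)·sinh
numerator   = -0.0816 − (-0.0366)·1.439470 − (-0.1591/2.9232)·1.035410 = 0.027439
denominator = 1 − 1.439470 = -0.439470
p = 0.027439 / -0.439470 = -0.0624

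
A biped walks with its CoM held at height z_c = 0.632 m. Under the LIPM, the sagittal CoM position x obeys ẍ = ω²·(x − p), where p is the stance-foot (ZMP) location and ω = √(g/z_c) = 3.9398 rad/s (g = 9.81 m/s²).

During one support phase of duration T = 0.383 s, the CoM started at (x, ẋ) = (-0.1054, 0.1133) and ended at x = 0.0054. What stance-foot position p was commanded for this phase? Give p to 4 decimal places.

ωT = 3.9398·0.383 = 1.508943; cosh(ωT) = 2.371547, sinh(ωT) = 2.150403
x(T) = p + (x₀−p)·cosh(ωT) + (ẋ₀/ω)·sinh(ωT) ⇒ p·(1 − cosh) = x(T) − x₀·cosh − (ẋ₀/ω)·sinh
numerator   = 0.0054 − (-0.1054)·2.371547 − (0.1133/3.9398)·2.150403 = 0.193520
denominator = 1 − 2.371547 = -1.371547
p = 0.193520 / -1.371547 = -0.1411

p = -0.1411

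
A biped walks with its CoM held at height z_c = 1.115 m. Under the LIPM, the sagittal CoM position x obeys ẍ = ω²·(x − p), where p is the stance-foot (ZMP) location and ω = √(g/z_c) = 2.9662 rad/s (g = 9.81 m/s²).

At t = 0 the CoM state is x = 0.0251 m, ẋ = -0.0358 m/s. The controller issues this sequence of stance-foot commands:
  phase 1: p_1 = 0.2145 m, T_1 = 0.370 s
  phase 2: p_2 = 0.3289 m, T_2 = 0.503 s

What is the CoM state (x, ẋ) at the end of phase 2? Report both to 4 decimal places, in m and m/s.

phase 1: p=0.2145, T=0.370, ωT=1.097494, cosh=1.665177, sinh=1.331470; start (x,ẋ)=(0.025100, -0.035800) → end (x,ẋ)=(-0.116954, -0.807631)
phase 2: p=0.3289, T=0.503, ωT=1.491999, cosh=2.335448, sinh=2.110525; start (x,ẋ)=(-0.116954, -0.807631) → end (x,ẋ)=(-1.287019, -4.677335)

x = -1.2870, ẋ = -4.6773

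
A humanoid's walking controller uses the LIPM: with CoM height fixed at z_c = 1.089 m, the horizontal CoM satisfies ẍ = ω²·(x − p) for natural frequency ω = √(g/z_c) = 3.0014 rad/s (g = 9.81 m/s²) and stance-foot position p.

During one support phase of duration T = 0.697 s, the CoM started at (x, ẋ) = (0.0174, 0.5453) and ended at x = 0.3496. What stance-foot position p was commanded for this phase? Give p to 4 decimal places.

p = 0.1435

ωT = 3.0014·0.697 = 2.091976; cosh(ωT) = 4.112174, sinh(ωT) = 3.988731
x(T) = p + (x₀−p)·cosh(ωT) + (ẋ₀/ω)·sinh(ωT) ⇒ p·(1 − cosh) = x(T) − x₀·cosh − (ẋ₀/ω)·sinh
numerator   = 0.3496 − (0.0174)·4.112174 − (0.5453/3.0014)·3.988731 = -0.446632
denominator = 1 − 4.112174 = -3.112174
p = -0.446632 / -3.112174 = 0.1435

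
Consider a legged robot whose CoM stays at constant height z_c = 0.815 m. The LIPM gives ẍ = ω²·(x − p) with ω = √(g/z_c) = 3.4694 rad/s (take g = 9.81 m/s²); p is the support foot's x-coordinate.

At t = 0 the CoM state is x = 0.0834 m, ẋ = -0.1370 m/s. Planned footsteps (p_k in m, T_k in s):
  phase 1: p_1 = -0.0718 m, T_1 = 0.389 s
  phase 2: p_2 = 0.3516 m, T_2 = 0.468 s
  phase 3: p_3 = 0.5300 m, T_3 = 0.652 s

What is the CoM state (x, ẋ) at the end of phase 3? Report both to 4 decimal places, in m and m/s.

x = 0.2148, ẋ = -1.0026

phase 1: p=-0.0718, T=0.389, ωT=1.349597, cosh=2.057607, sinh=1.798262; start (x,ẋ)=(0.083400, -0.137000) → end (x,ẋ)=(0.176531, 0.686384)
phase 2: p=0.3516, T=0.468, ωT=1.623679, cosh=2.634444, sinh=2.437272; start (x,ẋ)=(0.176531, 0.686384) → end (x,ẋ)=(0.372578, 0.327876)
phase 3: p=0.5300, T=0.652, ωT=2.262049, cosh=4.853440, sinh=4.749303; start (x,ẋ)=(0.372578, 0.327876) → end (x,ẋ)=(0.214795, -1.002552)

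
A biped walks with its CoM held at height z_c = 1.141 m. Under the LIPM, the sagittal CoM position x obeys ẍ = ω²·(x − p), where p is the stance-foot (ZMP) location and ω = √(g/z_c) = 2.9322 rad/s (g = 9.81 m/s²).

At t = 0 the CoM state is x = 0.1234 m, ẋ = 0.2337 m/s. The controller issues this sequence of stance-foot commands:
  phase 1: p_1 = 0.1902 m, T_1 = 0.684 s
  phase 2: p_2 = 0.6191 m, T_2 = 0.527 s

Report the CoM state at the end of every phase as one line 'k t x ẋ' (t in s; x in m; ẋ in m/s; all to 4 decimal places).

phase 1: p=0.1902, T=0.684, ωT=2.005625, cosh=3.782656, sinh=3.648079; start (x,ẋ)=(0.123400, 0.233700) → end (x,ẋ)=(0.228275, 0.169454)
phase 2: p=0.6191, T=0.527, ωT=1.545269, cosh=2.451245, sinh=2.237990; start (x,ẋ)=(0.228275, 0.169454) → end (x,ẋ)=(-0.209572, -2.149312)

1 0.6840 0.2283 0.1695
2 1.2110 -0.2096 -2.1493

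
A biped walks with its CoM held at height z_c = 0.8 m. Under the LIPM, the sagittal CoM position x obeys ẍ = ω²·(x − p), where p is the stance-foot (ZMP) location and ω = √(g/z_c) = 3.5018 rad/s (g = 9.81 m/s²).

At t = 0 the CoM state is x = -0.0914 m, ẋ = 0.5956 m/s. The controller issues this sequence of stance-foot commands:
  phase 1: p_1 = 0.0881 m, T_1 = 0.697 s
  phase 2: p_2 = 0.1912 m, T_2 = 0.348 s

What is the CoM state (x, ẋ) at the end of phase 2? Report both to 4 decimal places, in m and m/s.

x = -0.1858, ẋ = -1.1818

phase 1: p=0.0881, T=0.697, ωT=2.440755, cosh=5.784398, sinh=5.697303; start (x,ẋ)=(-0.091400, 0.595600) → end (x,ẋ)=(0.018820, -0.135984)
phase 2: p=0.1912, T=0.348, ωT=1.218626, cosh=1.839087, sinh=1.543451; start (x,ẋ)=(0.018820, -0.135984) → end (x,ẋ)=(-0.185757, -1.181774)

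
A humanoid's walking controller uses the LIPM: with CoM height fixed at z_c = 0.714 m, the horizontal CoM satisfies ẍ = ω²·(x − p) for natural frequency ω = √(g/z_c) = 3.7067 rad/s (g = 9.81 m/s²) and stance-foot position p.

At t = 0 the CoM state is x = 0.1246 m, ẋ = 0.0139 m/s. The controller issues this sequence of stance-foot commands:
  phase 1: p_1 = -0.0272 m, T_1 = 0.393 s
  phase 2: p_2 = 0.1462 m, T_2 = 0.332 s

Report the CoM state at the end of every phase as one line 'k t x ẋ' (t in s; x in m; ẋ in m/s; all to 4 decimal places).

1 0.3930 0.3239 1.1734
2 0.7250 0.9718 3.2108

phase 1: p=-0.0272, T=0.393, ωT=1.456733, cosh=2.262456, sinh=2.029460; start (x,ẋ)=(0.124600, 0.013900) → end (x,ẋ)=(0.323851, 1.173378)
phase 2: p=0.1462, T=0.332, ωT=1.230624, cosh=1.857738, sinh=1.565628; start (x,ẋ)=(0.323851, 1.173378) → end (x,ẋ)=(0.971839, 3.210796)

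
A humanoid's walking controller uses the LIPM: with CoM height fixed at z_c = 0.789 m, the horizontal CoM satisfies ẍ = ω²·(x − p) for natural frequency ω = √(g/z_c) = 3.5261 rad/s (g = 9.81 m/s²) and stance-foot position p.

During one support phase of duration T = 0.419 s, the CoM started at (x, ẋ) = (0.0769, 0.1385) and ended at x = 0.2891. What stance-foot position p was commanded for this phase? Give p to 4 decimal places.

p = -0.0232

ωT = 3.5261·0.419 = 1.477436; cosh(ωT) = 2.304959, sinh(ωT) = 2.076737
x(T) = p + (x₀−p)·cosh(ωT) + (ẋ₀/ω)·sinh(ωT) ⇒ p·(1 − cosh) = x(T) − x₀·cosh − (ẋ₀/ω)·sinh
numerator   = 0.2891 − (0.0769)·2.304959 − (0.1385/3.5261)·2.076737 = 0.030277
denominator = 1 − 2.304959 = -1.304959
p = 0.030277 / -1.304959 = -0.0232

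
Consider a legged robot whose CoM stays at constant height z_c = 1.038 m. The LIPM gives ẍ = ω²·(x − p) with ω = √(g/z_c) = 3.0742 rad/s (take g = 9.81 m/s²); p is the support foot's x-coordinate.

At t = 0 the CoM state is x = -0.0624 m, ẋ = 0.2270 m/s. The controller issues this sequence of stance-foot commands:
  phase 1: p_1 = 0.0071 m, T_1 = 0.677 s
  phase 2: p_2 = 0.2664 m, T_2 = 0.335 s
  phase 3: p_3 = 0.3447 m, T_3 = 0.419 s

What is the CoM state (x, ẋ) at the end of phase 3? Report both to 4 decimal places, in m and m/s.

x = -0.9617, ẋ = -3.8657

phase 1: p=0.0071, T=0.677, ωT=2.081233, cosh=4.069562, sinh=3.944786; start (x,ẋ)=(-0.062400, 0.227000) → end (x,ẋ)=(0.015550, 0.080960)
phase 2: p=0.2664, T=0.335, ωT=1.029857, cosh=1.578862, sinh=1.221804; start (x,ẋ)=(0.015550, 0.080960) → end (x,ẋ)=(-0.097481, -0.814386)
phase 3: p=0.3447, T=0.419, ωT=1.288090, cosh=1.950825, sinh=1.675028; start (x,ẋ)=(-0.097481, -0.814386) → end (x,ẋ)=(-0.961650, -3.865681)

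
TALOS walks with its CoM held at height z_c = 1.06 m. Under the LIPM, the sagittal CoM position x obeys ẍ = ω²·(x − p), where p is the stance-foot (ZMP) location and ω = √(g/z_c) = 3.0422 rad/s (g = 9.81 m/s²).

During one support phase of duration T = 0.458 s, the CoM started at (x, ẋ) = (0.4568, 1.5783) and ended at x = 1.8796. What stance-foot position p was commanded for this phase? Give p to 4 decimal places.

p = 0.0682

ωT = 3.0422·0.458 = 1.393328; cosh(ωT) = 2.138240, sinh(ωT) = 1.889992
x(T) = p + (x₀−p)·cosh(ωT) + (ẋ₀/ω)·sinh(ωT) ⇒ p·(1 − cosh) = x(T) − x₀·cosh − (ẋ₀/ω)·sinh
numerator   = 1.8796 − (0.4568)·2.138240 − (1.5783/3.0422)·1.889992 = -0.077680
denominator = 1 − 2.138240 = -1.138240
p = -0.077680 / -1.138240 = 0.0682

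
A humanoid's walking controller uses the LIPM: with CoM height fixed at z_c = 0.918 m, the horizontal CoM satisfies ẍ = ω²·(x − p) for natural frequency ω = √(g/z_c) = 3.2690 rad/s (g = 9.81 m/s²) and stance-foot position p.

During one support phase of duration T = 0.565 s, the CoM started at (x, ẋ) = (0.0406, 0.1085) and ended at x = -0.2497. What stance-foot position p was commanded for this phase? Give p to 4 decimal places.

ωT = 3.2690·0.565 = 1.846985; cosh(ωT) = 3.249193, sinh(ωT) = 3.091481
x(T) = p + (x₀−p)·cosh(ωT) + (ẋ₀/ω)·sinh(ωT) ⇒ p·(1 − cosh) = x(T) − x₀·cosh − (ẋ₀/ω)·sinh
numerator   = -0.2497 − (0.0406)·3.249193 − (0.1085/3.2690)·3.091481 = -0.484225
denominator = 1 − 3.249193 = -2.249193
p = -0.484225 / -2.249193 = 0.2153

p = 0.2153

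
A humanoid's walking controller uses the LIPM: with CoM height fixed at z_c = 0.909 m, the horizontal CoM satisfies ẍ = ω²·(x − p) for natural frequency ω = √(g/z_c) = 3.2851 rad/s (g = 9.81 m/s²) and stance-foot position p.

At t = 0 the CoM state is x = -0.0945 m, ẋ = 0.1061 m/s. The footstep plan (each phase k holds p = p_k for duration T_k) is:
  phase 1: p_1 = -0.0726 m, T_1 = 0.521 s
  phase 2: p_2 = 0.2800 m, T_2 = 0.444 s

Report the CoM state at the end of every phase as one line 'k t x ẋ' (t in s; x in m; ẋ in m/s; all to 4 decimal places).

phase 1: p=-0.0726, T=0.521, ωT=1.711537, cosh=2.859027, sinh=2.678439; start (x,ẋ)=(-0.094500, 0.106100) → end (x,ẋ)=(-0.048706, 0.110646)
phase 2: p=0.2800, T=0.444, ωT=1.458584, cosh=2.266217, sinh=2.033652; start (x,ẋ)=(-0.048706, 0.110646) → end (x,ẋ)=(-0.396424, -1.945256)

1 0.5210 -0.0487 0.1106
2 0.9650 -0.3964 -1.9453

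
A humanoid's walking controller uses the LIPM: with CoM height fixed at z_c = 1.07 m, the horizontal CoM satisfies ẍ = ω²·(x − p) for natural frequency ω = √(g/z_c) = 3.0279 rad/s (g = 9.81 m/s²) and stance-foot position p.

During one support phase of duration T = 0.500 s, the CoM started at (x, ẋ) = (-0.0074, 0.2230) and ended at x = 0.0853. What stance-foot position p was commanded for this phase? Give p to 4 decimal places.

p = 0.0407

ωT = 3.0279·0.500 = 1.513950; cosh(ωT) = 2.382343, sinh(ωT) = 2.162304
x(T) = p + (x₀−p)·cosh(ωT) + (ẋ₀/ω)·sinh(ωT) ⇒ p·(1 − cosh) = x(T) − x₀·cosh − (ẋ₀/ω)·sinh
numerator   = 0.0853 − (-0.0074)·2.382343 − (0.2230/3.0279)·2.162304 = -0.056321
denominator = 1 − 2.382343 = -1.382343
p = -0.056321 / -1.382343 = 0.0407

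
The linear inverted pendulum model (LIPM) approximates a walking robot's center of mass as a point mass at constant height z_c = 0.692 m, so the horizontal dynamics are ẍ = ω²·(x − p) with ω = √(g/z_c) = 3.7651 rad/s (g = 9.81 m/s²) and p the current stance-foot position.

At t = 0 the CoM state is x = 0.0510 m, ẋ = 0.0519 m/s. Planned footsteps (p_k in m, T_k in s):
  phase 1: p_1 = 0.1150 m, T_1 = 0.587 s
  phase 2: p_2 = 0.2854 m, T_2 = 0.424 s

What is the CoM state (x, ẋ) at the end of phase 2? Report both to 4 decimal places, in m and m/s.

phase 1: p=0.1150, T=0.587, ωT=2.210114, cosh=4.613221, sinh=4.503532; start (x,ẋ)=(0.051000, 0.051900) → end (x,ẋ)=(-0.118167, -0.845774)
phase 2: p=0.2854, T=0.424, ωT=1.596402, cosh=2.568935, sinh=2.366311; start (x,ẋ)=(-0.118167, -0.845774) → end (x,ẋ)=(-1.282894, -5.768278)

x = -1.2829, ẋ = -5.7683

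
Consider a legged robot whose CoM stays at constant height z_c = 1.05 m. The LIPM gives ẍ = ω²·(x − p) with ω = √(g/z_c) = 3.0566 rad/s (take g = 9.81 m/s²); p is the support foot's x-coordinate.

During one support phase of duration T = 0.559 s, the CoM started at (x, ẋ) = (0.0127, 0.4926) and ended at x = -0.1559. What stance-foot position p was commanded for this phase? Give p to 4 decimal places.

p = 0.3362

ωT = 3.0566·0.559 = 1.708639; cosh(ωT) = 2.851278, sinh(ωT) = 2.670166
x(T) = p + (x₀−p)·cosh(ωT) + (ẋ₀/ω)·sinh(ωT) ⇒ p·(1 − cosh) = x(T) − x₀·cosh − (ẋ₀/ω)·sinh
numerator   = -0.1559 − (0.0127)·2.851278 − (0.4926/3.0566)·2.670166 = -0.622434
denominator = 1 − 2.851278 = -1.851278
p = -0.622434 / -1.851278 = 0.3362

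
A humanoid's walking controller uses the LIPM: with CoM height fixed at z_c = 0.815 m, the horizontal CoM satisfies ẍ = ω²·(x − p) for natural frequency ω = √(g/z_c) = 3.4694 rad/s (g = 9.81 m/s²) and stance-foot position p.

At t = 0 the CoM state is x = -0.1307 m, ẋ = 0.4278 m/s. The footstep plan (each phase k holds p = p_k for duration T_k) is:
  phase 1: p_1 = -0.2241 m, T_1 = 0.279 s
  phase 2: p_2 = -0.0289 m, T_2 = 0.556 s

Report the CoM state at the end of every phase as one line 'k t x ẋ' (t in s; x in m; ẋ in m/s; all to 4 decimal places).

phase 1: p=-0.2241, T=0.279, ωT=0.967963, cosh=1.506216, sinh=1.126360; start (x,ẋ)=(-0.130700, 0.427800) → end (x,ẋ)=(0.055468, 1.009347)
phase 2: p=-0.0289, T=0.556, ωT=1.928986, cosh=3.513913, sinh=3.368618; start (x,ẋ)=(0.055468, 1.009347) → end (x,ẋ)=(1.247589, 4.532775)

1 0.2790 0.0555 1.0093
2 0.8350 1.2476 4.5328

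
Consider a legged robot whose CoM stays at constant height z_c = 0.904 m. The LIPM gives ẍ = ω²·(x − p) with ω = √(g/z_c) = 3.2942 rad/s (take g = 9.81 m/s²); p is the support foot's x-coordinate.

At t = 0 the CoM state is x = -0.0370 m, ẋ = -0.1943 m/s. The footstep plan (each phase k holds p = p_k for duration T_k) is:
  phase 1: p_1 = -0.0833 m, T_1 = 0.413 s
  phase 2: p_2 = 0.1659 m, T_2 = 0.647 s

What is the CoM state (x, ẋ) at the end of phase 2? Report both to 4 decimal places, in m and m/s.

x = -1.1055, ẋ = -4.1013

phase 1: p=-0.0833, T=0.413, ωT=1.360505, cosh=2.077346, sinh=1.820814; start (x,ẋ)=(-0.037000, -0.194300) → end (x,ẋ)=(-0.094515, -0.125915)
phase 2: p=0.1659, T=0.647, ωT=2.131347, cosh=4.272445, sinh=4.153768; start (x,ẋ)=(-0.094515, -0.125915) → end (x,ẋ)=(-1.105479, -4.101312)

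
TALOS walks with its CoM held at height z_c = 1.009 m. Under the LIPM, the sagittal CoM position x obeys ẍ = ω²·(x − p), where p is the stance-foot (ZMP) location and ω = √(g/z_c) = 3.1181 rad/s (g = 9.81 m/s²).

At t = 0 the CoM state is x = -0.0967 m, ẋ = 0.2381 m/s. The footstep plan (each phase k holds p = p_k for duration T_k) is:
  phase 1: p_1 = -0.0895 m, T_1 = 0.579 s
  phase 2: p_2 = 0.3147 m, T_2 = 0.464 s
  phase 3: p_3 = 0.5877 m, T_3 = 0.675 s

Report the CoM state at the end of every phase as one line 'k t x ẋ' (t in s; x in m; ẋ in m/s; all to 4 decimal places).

1 0.5790 0.1140 0.6772
2 1.0430 0.3005 0.2623
3 1.7180 -0.2680 -2.5271

phase 1: p=-0.0895, T=0.579, ωT=1.805380, cosh=3.123347, sinh=2.958935; start (x,ẋ)=(-0.096700, 0.238100) → end (x,ẋ)=(0.113958, 0.677240)
phase 2: p=0.3147, T=0.464, ωT=1.446798, cosh=2.242405, sinh=2.007083; start (x,ẋ)=(0.113958, 0.677240) → end (x,ẋ)=(0.300486, 0.262345)
phase 3: p=0.5877, T=0.675, ωT=2.104718, cosh=4.163332, sinh=4.041452; start (x,ẋ)=(0.300486, 0.262345) → end (x,ẋ)=(-0.268035, -2.527141)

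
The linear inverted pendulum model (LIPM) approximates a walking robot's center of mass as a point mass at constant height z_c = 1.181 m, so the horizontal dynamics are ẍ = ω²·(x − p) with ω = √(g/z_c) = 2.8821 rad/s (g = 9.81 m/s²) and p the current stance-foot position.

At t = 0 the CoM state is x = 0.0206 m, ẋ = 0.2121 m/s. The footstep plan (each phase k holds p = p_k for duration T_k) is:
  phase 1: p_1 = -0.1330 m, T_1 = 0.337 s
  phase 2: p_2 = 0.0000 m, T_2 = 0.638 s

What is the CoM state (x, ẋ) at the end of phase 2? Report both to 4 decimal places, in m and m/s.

phase 1: p=-0.1330, T=0.337, ωT=0.971268, cosh=1.509947, sinh=1.131344; start (x,ẋ)=(0.020600, 0.212100) → end (x,ẋ)=(0.182186, 0.821095)
phase 2: p=0.0000, T=0.638, ωT=1.838780, cosh=3.223936, sinh=3.064924; start (x,ẋ)=(0.182186, 0.821095) → end (x,ẋ)=(1.460536, 4.256481)

x = 1.4605, ẋ = 4.2565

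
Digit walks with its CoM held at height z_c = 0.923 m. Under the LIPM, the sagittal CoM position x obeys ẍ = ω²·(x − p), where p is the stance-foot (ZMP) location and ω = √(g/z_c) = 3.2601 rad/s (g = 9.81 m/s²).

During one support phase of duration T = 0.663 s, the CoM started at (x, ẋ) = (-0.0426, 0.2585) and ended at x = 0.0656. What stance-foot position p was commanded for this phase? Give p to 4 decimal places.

p = 0.0255

ωT = 3.2601·0.663 = 2.161446; cosh(ωT) = 4.399423, sinh(ωT) = 4.284265
x(T) = p + (x₀−p)·cosh(ωT) + (ẋ₀/ω)·sinh(ωT) ⇒ p·(1 − cosh) = x(T) − x₀·cosh − (ẋ₀/ω)·sinh
numerator   = 0.0656 − (-0.0426)·4.399423 − (0.2585/3.2601)·4.284265 = -0.086693
denominator = 1 − 4.399423 = -3.399423
p = -0.086693 / -3.399423 = 0.0255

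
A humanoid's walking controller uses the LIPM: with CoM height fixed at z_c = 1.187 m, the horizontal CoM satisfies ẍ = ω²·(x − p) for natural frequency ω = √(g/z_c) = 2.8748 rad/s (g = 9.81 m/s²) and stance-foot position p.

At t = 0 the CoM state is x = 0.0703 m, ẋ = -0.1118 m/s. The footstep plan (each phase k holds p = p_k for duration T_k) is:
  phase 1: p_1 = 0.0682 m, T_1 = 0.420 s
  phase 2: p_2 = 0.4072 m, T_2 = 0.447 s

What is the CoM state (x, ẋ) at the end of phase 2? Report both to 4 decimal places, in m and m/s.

x = -0.4731, ẋ = -2.2709

phase 1: p=0.0682, T=0.420, ωT=1.207416, cosh=1.821900, sinh=1.522931; start (x,ẋ)=(0.070300, -0.111800) → end (x,ẋ)=(0.012800, -0.194494)
phase 2: p=0.4072, T=0.447, ωT=1.285036, cosh=1.945719, sinh=1.669078; start (x,ẋ)=(0.012800, -0.194494) → end (x,ẋ)=(-0.473113, -2.270868)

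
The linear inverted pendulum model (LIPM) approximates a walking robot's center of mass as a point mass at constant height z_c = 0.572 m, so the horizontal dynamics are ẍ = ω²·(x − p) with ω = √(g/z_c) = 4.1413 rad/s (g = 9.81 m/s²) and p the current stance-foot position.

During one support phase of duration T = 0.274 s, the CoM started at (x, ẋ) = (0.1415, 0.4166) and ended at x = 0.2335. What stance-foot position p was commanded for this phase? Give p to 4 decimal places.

ωT = 4.1413·0.274 = 1.134716; cosh(ωT) = 1.715902, sinh(ωT) = 1.394389
x(T) = p + (x₀−p)·cosh(ωT) + (ẋ₀/ω)·sinh(ωT) ⇒ p·(1 − cosh) = x(T) − x₀·cosh − (ẋ₀/ω)·sinh
numerator   = 0.2335 − (0.1415)·1.715902 − (0.4166/4.1413)·1.394389 = -0.149571
denominator = 1 − 1.715902 = -0.715902
p = -0.149571 / -0.715902 = 0.2089

p = 0.2089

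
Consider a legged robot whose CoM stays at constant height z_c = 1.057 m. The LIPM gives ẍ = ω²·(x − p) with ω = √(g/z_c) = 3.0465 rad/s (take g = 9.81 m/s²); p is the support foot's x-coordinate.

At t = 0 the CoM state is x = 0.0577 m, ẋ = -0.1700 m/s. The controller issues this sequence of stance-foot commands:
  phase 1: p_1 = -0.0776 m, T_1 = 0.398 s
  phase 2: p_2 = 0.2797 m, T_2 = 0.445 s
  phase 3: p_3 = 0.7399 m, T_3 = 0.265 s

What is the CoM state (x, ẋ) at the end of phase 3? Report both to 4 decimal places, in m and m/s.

phase 1: p=-0.0776, T=0.398, ωT=1.212507, cosh=1.829677, sinh=1.532226; start (x,ẋ)=(0.057700, -0.170000) → end (x,ẋ)=(0.084454, 0.320525)
phase 2: p=0.2797, T=0.445, ωT=1.355692, cosh=2.068608, sinh=1.810839; start (x,ẋ)=(0.084454, 0.320525) → end (x,ẋ)=(0.066334, -0.414074)
phase 3: p=0.7399, T=0.265, ωT=0.807323, cosh=1.343974, sinh=0.897923; start (x,ẋ)=(0.066334, -0.414074) → end (x,ẋ)=(-0.287400, -2.399062)

x = -0.2874, ẋ = -2.3991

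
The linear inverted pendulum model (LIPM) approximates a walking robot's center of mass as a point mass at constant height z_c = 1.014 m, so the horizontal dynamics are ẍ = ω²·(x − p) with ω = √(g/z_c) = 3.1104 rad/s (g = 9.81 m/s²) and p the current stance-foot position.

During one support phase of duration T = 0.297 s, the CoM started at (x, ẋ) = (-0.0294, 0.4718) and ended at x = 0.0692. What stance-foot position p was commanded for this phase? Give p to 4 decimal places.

ωT = 3.1104·0.297 = 0.923789; cosh(ωT) = 1.457914, sinh(ωT) = 1.060902
x(T) = p + (x₀−p)·cosh(ωT) + (ẋ₀/ω)·sinh(ωT) ⇒ p·(1 − cosh) = x(T) − x₀·cosh − (ẋ₀/ω)·sinh
numerator   = 0.0692 − (-0.0294)·1.457914 − (0.4718/3.1104)·1.060902 = -0.048860
denominator = 1 − 1.457914 = -0.457914
p = -0.048860 / -0.457914 = 0.1067

p = 0.1067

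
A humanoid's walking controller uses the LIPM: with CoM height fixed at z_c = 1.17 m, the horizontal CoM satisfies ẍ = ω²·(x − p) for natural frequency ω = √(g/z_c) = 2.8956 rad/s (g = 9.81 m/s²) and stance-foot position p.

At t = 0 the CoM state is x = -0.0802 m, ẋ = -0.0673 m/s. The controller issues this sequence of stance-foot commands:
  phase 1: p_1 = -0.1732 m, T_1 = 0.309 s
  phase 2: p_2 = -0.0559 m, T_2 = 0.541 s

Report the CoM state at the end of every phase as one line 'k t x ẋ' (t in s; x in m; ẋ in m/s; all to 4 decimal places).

phase 1: p=-0.1732, T=0.309, ωT=0.894740, cosh=1.427707, sinh=1.018993; start (x,ẋ)=(-0.080200, -0.067300) → end (x,ẋ)=(-0.064107, 0.178321)
phase 2: p=-0.0559, T=0.541, ωT=1.566520, cosh=2.499359, sinh=2.290589; start (x,ẋ)=(-0.064107, 0.178321) → end (x,ẋ)=(0.064650, 0.391255)

1 0.3090 -0.0641 0.1783
2 0.8500 0.0647 0.3913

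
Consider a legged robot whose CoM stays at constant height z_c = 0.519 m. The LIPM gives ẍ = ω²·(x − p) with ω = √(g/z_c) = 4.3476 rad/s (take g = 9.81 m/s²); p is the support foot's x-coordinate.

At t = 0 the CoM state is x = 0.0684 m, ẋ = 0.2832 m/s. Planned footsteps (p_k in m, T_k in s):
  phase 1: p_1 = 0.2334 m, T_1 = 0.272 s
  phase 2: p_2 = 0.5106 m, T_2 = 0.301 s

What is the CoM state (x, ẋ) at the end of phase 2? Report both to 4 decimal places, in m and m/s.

x = -0.6523, ẋ = -4.6473

phase 1: p=0.2334, T=0.272, ωT=1.182547, cosh=1.784586, sinh=1.478089; start (x,ẋ)=(0.068400, 0.283200) → end (x,ẋ)=(0.035225, -0.554918)
phase 2: p=0.5106, T=0.301, ωT=1.308628, cosh=1.985641, sinh=1.715450; start (x,ẋ)=(0.035225, -0.554918) → end (x,ẋ)=(-0.652280, -4.647257)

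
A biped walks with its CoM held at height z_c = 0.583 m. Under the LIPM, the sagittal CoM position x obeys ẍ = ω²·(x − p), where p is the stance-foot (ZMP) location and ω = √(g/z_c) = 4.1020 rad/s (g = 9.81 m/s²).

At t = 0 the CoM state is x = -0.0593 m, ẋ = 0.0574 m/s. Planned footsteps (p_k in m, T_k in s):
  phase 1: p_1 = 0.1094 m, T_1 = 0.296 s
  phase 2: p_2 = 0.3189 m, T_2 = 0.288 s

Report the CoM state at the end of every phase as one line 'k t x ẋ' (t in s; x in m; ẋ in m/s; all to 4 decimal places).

1 0.2960 -0.1782 -0.9573
2 0.5840 -0.9118 -4.7165

phase 1: p=0.1094, T=0.296, ωT=1.214192, cosh=1.832261, sinh=1.535311; start (x,ẋ)=(-0.059300, 0.057400) → end (x,ẋ)=(-0.178219, -0.957275)
phase 2: p=0.3189, T=0.288, ωT=1.181376, cosh=1.782856, sinh=1.476000; start (x,ẋ)=(-0.178219, -0.957275) → end (x,ẋ)=(-0.911841, -4.716512)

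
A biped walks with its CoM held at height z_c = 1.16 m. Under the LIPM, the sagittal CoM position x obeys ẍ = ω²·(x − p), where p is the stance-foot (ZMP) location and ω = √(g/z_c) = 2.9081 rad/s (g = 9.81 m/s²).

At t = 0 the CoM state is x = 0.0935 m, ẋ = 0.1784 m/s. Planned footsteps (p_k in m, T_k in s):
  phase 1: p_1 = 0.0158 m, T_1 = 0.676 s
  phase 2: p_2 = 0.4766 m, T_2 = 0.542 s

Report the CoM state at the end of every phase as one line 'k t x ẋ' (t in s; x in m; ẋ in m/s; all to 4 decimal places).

1 0.6760 0.5134 1.4405
2 1.2180 1.7161 3.8802

phase 1: p=0.0158, T=0.676, ωT=1.965876, cosh=3.640598, sinh=3.500565; start (x,ẋ)=(0.093500, 0.178400) → end (x,ẋ)=(0.513420, 1.440468)
phase 2: p=0.4766, T=0.542, ωT=1.576190, cosh=2.521628, sinh=2.314867; start (x,ẋ)=(0.513420, 1.440468) → end (x,ẋ)=(1.716068, 3.880190)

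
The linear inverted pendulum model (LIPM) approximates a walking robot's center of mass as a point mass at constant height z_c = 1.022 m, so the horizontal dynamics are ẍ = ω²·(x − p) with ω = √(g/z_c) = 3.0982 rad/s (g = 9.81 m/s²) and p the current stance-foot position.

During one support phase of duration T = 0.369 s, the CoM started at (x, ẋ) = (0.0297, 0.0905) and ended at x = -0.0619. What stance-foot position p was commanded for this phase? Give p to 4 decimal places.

p = 0.2121

ωT = 3.0982·0.369 = 1.143236; cosh(ωT) = 1.727844, sinh(ωT) = 1.409058
x(T) = p + (x₀−p)·cosh(ωT) + (ẋ₀/ω)·sinh(ωT) ⇒ p·(1 − cosh) = x(T) − x₀·cosh − (ẋ₀/ω)·sinh
numerator   = -0.0619 − (0.0297)·1.727844 − (0.0905/3.0982)·1.409058 = -0.154376
denominator = 1 − 1.727844 = -0.727844
p = -0.154376 / -0.727844 = 0.2121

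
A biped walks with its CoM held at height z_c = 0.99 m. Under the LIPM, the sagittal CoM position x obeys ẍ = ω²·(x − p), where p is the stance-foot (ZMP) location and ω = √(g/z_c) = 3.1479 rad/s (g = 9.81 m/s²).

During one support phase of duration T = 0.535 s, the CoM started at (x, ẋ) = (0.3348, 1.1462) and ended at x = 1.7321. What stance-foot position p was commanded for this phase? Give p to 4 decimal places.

ωT = 3.1479·0.535 = 1.684127; cosh(ωT) = 2.786675, sinh(ωT) = 2.601068
x(T) = p + (x₀−p)·cosh(ωT) + (ẋ₀/ω)·sinh(ωT) ⇒ p·(1 − cosh) = x(T) − x₀·cosh − (ẋ₀/ω)·sinh
numerator   = 1.7321 − (0.3348)·2.786675 − (1.1462/3.1479)·2.601068 = -0.147969
denominator = 1 − 2.786675 = -1.786675
p = -0.147969 / -1.786675 = 0.0828

p = 0.0828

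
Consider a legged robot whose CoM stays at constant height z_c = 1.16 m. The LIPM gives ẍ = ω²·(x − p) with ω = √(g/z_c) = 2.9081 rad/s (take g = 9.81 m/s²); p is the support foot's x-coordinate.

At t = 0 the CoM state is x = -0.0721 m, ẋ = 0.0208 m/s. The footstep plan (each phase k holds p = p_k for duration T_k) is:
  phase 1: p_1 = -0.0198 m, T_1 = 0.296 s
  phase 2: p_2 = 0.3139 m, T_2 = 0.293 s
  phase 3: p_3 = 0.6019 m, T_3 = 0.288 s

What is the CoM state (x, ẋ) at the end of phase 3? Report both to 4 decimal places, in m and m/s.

phase 1: p=-0.0198, T=0.296, ωT=0.860798, cosh=1.393936, sinh=0.971111; start (x,ẋ)=(-0.072100, 0.020800) → end (x,ẋ)=(-0.085757, -0.118706)
phase 2: p=0.3139, T=0.293, ωT=0.852073, cosh=1.385516, sinh=0.958986; start (x,ẋ)=(-0.085757, -0.118706) → end (x,ẋ)=(-0.278976, -1.279044)
phase 3: p=0.6019, T=0.288, ωT=0.837533, cosh=1.371718, sinh=0.938941; start (x,ẋ)=(-0.278976, -1.279044) → end (x,ẋ)=(-1.019380, -4.159750)

x = -1.0194, ẋ = -4.1598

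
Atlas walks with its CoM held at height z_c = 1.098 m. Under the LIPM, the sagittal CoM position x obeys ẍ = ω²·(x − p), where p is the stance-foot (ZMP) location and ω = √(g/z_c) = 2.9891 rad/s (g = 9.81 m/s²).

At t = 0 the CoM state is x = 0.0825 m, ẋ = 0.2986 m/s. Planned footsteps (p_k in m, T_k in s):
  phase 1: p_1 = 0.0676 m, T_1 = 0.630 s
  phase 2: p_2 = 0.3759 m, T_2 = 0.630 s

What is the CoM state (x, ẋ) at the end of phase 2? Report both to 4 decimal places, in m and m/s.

x = 1.8187, ẋ = 4.4588

phase 1: p=0.0676, T=0.630, ωT=1.883133, cosh=3.363091, sinh=3.210978; start (x,ẋ)=(0.082500, 0.298600) → end (x,ẋ)=(0.438475, 1.147228)
phase 2: p=0.3759, T=0.630, ωT=1.883133, cosh=3.363091, sinh=3.210978; start (x,ẋ)=(0.438475, 1.147228) → end (x,ẋ)=(1.818731, 4.458822)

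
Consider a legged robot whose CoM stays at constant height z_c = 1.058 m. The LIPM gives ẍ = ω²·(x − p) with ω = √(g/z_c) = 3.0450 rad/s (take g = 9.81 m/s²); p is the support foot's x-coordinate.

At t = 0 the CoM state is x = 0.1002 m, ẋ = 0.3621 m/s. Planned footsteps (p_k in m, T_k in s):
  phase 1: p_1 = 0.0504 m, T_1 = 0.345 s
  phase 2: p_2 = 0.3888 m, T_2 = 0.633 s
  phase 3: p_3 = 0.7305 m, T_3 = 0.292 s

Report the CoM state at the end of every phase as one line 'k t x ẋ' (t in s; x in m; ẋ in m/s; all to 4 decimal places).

1 0.3450 0.2795 0.7712
2 0.9780 0.8572 1.5868
3 1.2700 1.4375 2.6465

phase 1: p=0.0504, T=0.345, ωT=1.050525, cosh=1.604453, sinh=1.254699; start (x,ẋ)=(0.100200, 0.362100) → end (x,ẋ)=(0.279506, 0.771236)
phase 2: p=0.3888, T=0.633, ωT=1.927485, cosh=3.508859, sinh=3.363346; start (x,ẋ)=(0.279506, 0.771236) → end (x,ẋ)=(0.857169, 1.586836)
phase 3: p=0.7305, T=0.292, ωT=0.889140, cosh=1.422023, sinh=1.011014; start (x,ẋ)=(0.857169, 1.586836) → end (x,ẋ)=(1.437494, 2.646471)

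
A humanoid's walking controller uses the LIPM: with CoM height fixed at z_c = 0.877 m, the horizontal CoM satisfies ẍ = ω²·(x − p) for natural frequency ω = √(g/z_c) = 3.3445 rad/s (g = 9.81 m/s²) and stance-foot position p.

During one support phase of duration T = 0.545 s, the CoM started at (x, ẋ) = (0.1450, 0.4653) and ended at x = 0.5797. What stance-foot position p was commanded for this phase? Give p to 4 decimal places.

ωT = 3.3445·0.545 = 1.822753; cosh(ωT) = 3.175225, sinh(ωT) = 3.013645
x(T) = p + (x₀−p)·cosh(ωT) + (ẋ₀/ω)·sinh(ωT) ⇒ p·(1 − cosh) = x(T) − x₀·cosh − (ẋ₀/ω)·sinh
numerator   = 0.5797 − (0.1450)·3.175225 − (0.4653/3.3445)·3.013645 = -0.299978
denominator = 1 − 3.175225 = -2.175225
p = -0.299978 / -2.175225 = 0.1379

p = 0.1379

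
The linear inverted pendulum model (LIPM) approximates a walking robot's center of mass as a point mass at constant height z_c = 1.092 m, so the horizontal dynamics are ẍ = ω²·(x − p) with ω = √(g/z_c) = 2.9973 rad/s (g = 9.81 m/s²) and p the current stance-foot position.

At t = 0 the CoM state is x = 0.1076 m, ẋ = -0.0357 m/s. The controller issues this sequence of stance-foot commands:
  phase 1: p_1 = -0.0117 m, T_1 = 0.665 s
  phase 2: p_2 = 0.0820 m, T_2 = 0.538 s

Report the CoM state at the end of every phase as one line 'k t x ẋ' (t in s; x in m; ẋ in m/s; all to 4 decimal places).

phase 1: p=-0.0117, T=0.665, ωT=1.993205, cosh=3.737636, sinh=3.601378; start (x,ẋ)=(0.107600, -0.035700) → end (x,ẋ)=(0.391305, 1.154340)
phase 2: p=0.0820, T=0.538, ωT=1.612547, cosh=2.607475, sinh=2.408096; start (x,ẋ)=(0.391305, 1.154340) → end (x,ẋ)=(1.815927, 5.242409)

1 0.6650 0.3913 1.1543
2 1.2030 1.8159 5.2424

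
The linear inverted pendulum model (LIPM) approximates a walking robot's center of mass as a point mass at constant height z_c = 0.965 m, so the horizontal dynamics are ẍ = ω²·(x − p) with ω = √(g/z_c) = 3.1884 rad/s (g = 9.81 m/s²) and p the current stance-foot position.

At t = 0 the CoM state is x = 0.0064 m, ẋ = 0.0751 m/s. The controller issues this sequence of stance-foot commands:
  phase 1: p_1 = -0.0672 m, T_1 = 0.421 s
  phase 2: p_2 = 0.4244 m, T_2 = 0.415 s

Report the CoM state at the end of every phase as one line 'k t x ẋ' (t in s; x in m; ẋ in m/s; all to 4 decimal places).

1 0.4210 0.1253 0.5720
2 0.8360 0.1359 -0.5135

phase 1: p=-0.0672, T=0.421, ωT=1.342316, cosh=2.044570, sinh=1.783330; start (x,ẋ)=(0.006400, 0.075100) → end (x,ẋ)=(0.125285, 0.572035)
phase 2: p=0.4244, T=0.415, ωT=1.323186, cosh=2.010826, sinh=1.744541; start (x,ẋ)=(0.125285, 0.572035) → end (x,ẋ)=(0.135922, -0.513502)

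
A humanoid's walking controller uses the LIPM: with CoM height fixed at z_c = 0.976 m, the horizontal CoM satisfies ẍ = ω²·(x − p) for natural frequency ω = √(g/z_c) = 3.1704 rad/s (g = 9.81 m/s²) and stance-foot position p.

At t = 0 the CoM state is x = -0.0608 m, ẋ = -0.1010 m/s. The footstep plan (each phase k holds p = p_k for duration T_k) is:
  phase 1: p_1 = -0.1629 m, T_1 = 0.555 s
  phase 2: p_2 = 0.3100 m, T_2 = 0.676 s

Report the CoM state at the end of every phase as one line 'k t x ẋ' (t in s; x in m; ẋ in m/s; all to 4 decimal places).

phase 1: p=-0.1629, T=0.555, ωT=1.759572, cosh=2.991034, sinh=2.818916; start (x,ẋ)=(-0.060800, -0.101000) → end (x,ẋ)=(0.052682, 0.610382)
phase 2: p=0.3100, T=0.676, ωT=2.143190, cosh=4.321939, sinh=4.204659; start (x,ẋ)=(0.052682, 0.610382) → end (x,ẋ)=(0.007390, -0.792130)

1 0.5550 0.0527 0.6104
2 1.2310 0.0074 -0.7921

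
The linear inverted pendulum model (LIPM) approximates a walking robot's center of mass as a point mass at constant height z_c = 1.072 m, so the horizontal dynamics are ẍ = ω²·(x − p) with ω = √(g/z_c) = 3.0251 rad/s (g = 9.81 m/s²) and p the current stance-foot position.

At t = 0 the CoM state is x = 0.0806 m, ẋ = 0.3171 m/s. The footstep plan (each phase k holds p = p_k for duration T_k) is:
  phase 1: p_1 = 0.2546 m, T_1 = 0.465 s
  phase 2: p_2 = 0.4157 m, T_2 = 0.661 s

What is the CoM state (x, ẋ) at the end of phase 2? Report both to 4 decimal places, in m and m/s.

x = -1.2377, ẋ = -4.9077

phase 1: p=0.2546, T=0.465, ωT=1.406672, cosh=2.163651, sinh=1.918694; start (x,ẋ)=(0.080600, 0.317100) → end (x,ẋ)=(0.079248, -0.323844)
phase 2: p=0.4157, T=0.661, ωT=1.999591, cosh=3.760713, sinh=3.625322; start (x,ẋ)=(0.079248, -0.323844) → end (x,ẋ)=(-1.237699, -4.907742)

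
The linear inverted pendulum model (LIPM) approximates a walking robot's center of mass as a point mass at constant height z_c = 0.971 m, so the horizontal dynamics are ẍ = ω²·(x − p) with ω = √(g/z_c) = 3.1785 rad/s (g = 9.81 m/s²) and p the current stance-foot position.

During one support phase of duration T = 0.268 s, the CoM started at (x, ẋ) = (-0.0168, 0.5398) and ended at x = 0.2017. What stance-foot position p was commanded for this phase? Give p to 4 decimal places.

ωT = 3.1785·0.268 = 0.851838; cosh(ωT) = 1.385291, sinh(ωT) = 0.958661
x(T) = p + (x₀−p)·cosh(ωT) + (ẋ₀/ω)·sinh(ωT) ⇒ p·(1 − cosh) = x(T) − x₀·cosh − (ẋ₀/ω)·sinh
numerator   = 0.2017 − (-0.0168)·1.385291 − (0.5398/3.1785)·0.958661 = 0.062165
denominator = 1 − 1.385291 = -0.385291
p = 0.062165 / -0.385291 = -0.1613

p = -0.1613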